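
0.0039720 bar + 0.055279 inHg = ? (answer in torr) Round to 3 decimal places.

4.383 torr

0.0039720 bar = 2.97925 torr and 0.055279 inHg = 1.40409 torr.
2.97925 + 1.40409 ≈ 4.383 torr.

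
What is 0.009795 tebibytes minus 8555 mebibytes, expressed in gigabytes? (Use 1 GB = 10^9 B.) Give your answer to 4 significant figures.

1.799 gigabytes

0.009795 TiB = 10.7697 GB and 8555 MiB = 8.97057 GB.
10.7697 − 8.97057 ≈ 1.799 GB.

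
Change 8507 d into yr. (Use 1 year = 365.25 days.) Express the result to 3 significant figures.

23.3 yr

1 d = 0.00273785 years.
8507 × 0.00273785 ≈ 23.3 yr.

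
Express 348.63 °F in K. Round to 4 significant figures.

449.1 K

K = (°F + 459.67) × 5/9.
Applying the formula gives 449.1 K.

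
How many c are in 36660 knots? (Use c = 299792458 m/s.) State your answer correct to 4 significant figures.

1 kn = 1.71600e-9 c.
Thus 36660 × 1.71600e-9 ≈ 6.291e-5 c.

6.291e-5 c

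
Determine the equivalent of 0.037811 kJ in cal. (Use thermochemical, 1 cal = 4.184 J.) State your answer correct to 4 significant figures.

1 kJ = 239.006 cal.
Thus 0.037811 × 239.006 ≈ 9.037 cal.

9.037 calories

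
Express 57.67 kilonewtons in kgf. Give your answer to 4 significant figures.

5881 kgf

1 kilonewton = 101.972 kgf.
Then 57.67 × 101.972 ≈ 5881 kgf.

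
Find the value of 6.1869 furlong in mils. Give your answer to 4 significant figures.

1 furlong = 7.92000 × 10^6 mil.
Then 6.1869 × 7.92000 × 10^6 ≈ 4.900 × 10^7 mil.

4.900 × 10^7 mils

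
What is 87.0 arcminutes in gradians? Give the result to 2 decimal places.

1 arcmin = 0.0185185 grad.
So 87.0 × 0.0185185 ≈ 1.61 grad.

1.61 gradians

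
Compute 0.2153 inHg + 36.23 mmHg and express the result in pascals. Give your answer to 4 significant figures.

0.2153 inHg = 729.089 Pa and 36.23 mmHg = 4830.27 Pa.
729.089 + 4830.27 ≈ 5559 Pa.

5559 Pa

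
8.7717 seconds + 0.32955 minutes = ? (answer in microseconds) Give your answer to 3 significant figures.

8.7717 s = 8.77170 × 10^6 μs and 0.32955 min = 1.97730 × 10^7 μs.
8.77170 × 10^6 + 1.97730 × 10^7 ≈ 2.85 × 10^7 μs.

2.85 × 10^7 μs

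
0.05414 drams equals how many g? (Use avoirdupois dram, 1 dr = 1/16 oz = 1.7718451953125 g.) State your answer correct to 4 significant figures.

1 dr = 1.77185 grams.
0.05414 × 1.77185 ≈ 0.09593 g.

0.09593 g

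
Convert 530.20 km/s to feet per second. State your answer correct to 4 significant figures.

1 km/s = 3280.84 ft/s.
530.20 × 3280.84 ≈ 1.740 × 10^6 ft/s.

1.740 × 10^6 ft/s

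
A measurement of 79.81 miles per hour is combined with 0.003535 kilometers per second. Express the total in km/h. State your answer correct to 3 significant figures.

141 km/h

79.81 mph = 128.442 km/h and 0.003535 km/s = 12.7260 km/h.
128.442 + 12.7260 ≈ 141 km/h.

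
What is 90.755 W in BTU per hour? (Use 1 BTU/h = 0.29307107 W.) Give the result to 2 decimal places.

1 watt = 3.41214 BTU/h.
So 90.755 × 3.41214 ≈ 309.67 BTU/h.

309.67 BTU per hour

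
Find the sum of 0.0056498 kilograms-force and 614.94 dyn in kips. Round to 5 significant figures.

1.3838 × 10^-5 kip

0.0056498 kgf = 1.24557 × 10^-5 kip and 614.94 dyn = 1.38244 × 10^-6 kip.
1.24557 × 10^-5 + 1.38244 × 10^-6 ≈ 1.3838 × 10^-5 kip.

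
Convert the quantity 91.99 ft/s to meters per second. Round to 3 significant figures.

1 foot per second = 0.304800 meters per second.
91.99 × 0.304800 ≈ 28.0 m/s.

28.0 m/s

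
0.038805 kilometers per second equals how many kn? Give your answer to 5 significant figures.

75.431 knots

1 kilometer per second = 1943.84 knots.
So 0.038805 × 1943.84 ≈ 75.431 kn.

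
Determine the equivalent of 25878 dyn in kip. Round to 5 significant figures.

1 dyn = 2.24809e-9 kip.
25878 × 2.24809e-9 ≈ 5.8176e-5 kip.

5.8176e-5 kips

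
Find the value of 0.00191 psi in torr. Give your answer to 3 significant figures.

0.0988 torr

1 psi = 51.7149 torr.
0.00191 × 51.7149 ≈ 0.0988 torr.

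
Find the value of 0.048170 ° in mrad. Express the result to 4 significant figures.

0.8407 mrad

1 degree = 17.4533 mrad.
Then 0.048170 × 17.4533 ≈ 0.8407 mrad.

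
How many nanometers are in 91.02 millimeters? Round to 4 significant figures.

9.102e+7 nanometers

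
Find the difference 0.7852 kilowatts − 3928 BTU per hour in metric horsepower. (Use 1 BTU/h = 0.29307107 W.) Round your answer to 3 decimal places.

-0.498 metric horsepower

0.7852 kW = 1.06757 PS and 3928 BTU/h = 1.56517 PS.
1.06757 − 1.56517 ≈ -0.498 PS.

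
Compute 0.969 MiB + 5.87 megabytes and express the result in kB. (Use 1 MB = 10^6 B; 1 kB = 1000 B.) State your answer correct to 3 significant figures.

6890 kB

0.969 MiB = 1016.07 kB and 5.87 MB = 5870.00 kB.
1016.07 + 5870.00 ≈ 6890 kB.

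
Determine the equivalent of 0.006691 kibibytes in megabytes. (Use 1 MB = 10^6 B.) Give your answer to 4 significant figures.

6.852e-6 megabytes

1 KiB = 0.00102400 MB.
Then 0.006691 × 0.00102400 ≈ 6.852e-6 MB.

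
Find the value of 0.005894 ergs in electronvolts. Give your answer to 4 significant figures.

3.679e+9 eV

1 erg = 6.24151e+11 eV.
Thus 0.005894 × 6.24151e+11 ≈ 3.679e+9 eV.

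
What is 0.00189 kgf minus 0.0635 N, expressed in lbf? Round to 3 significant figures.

-0.0101 lbf

0.00189 kgf = 0.00416674 lbf and 0.0635 N = 0.0142754 lbf.
0.00416674 − 0.0142754 ≈ -0.0101 lbf.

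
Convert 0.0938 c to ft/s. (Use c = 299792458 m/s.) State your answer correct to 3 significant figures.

1 speed of light = 9.83571e+8 feet per second.
Then 0.0938 × 9.83571e+8 ≈ 9.23e+7 ft/s.

9.23e+7 feet per second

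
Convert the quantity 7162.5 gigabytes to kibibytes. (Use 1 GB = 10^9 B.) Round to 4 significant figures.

1 GB = 976562.5 KiB.
So 7162.5 × 976562.5 ≈ 6.995 × 10^9 KiB.

6.995 × 10^9 KiB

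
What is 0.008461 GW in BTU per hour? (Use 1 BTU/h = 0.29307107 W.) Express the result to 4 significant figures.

2.887e+7 BTU/h

1 GW = 3.41214e+9 BTU/h.
So 0.008461 × 3.41214e+9 ≈ 2.887e+7 BTU/h.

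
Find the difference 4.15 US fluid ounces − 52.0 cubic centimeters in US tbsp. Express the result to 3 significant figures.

4.15 US fl oz = 8.30000 US tbsp and 52.0 cm³ = 3.51666 US tbsp.
8.30000 − 3.51666 ≈ 4.78 US tbsp.

4.78 US tbsp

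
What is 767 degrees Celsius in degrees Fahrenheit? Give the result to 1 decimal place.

°F = °C × 9/5 + 32.
Applying the formula gives 1412.6 °F.

1412.6 degrees Fahrenheit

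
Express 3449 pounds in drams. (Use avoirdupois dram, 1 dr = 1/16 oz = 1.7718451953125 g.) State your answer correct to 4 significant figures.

882900 dr

1 lb = 256.000 dr.
Thus 3449 × 256.000 ≈ 882900 dr.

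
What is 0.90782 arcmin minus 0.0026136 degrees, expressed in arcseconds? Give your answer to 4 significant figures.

0.90782 arcmin = 54.4692 arcsec and 0.0026136 ° = 9.40896 arcsec.
54.4692 − 9.40896 ≈ 45.06 arcsec.

45.06 arcseconds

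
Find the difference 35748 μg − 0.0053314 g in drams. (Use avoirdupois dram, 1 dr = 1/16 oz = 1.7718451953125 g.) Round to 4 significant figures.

0.01717 dr

35748 μg = 0.0201756 dr and 0.0053314 g = 0.00300895 dr.
0.0201756 − 0.00300895 ≈ 0.01717 dr.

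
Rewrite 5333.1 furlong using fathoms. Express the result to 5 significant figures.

1 furlong = 110.000 fathoms.
So 5333.1 × 110.000 ≈ 586640 fathom.

586640 fathoms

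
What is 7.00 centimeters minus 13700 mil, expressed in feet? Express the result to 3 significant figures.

7.00 cm = 0.229659 ft and 13700 mil = 1.14167 ft.
0.229659 − 1.14167 ≈ -0.912 ft.

-0.912 feet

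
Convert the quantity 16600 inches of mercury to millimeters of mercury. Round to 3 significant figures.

422000 millimeters of mercury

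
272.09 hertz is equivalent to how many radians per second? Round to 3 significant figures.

1710 radians per second

1 Hz = 6.28319 radians per second.
Then 272.09 × 6.28319 ≈ 1710 rad/s.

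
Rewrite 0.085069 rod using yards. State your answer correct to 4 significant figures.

1 rod = 5.50000 yards.
Thus 0.085069 × 5.50000 ≈ 0.4679 yd.

0.4679 yd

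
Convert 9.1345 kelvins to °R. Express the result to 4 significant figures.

16.44 °R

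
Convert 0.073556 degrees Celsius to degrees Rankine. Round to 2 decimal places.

491.80 °R

°R = (°C + 273.15) × 9/5.
Applying the formula gives 491.80 °R.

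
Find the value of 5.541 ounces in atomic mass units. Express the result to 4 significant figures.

1 ounce = 1.70725e+25 atomic mass units.
So 5.541 × 1.70725e+25 ≈ 9.460e+25 u.

9.460e+25 u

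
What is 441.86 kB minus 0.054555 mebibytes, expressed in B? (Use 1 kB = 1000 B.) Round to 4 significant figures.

384700 bytes

441.86 kB = 441860 B and 0.054555 MiB = 57205.1 B.
441860 − 57205.1 ≈ 384700 B.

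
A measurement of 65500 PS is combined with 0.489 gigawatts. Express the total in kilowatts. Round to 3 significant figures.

537000 kW

65500 PS = 48175.2 kW and 0.489 GW = 489000 kW.
48175.2 + 489000 ≈ 537000 kW.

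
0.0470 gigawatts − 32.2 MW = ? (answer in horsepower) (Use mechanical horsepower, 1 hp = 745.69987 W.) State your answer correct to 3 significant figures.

0.0470 GW = 63028.0 hp and 32.2 MW = 43180.9 hp.
63028.0 − 43180.9 ≈ 19800 hp.

19800 horsepower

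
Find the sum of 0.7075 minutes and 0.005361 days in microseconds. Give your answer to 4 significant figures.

5.056 × 10^8 μs

0.7075 min = 4.24500 × 10^7 μs and 0.005361 d = 4.63190 × 10^8 μs.
4.24500 × 10^7 + 4.63190 × 10^8 ≈ 5.056 × 10^8 μs.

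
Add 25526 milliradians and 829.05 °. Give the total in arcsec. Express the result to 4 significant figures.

8.250e+6 arcsec

25526 mrad = 5.26512e+6 arcsec and 829.05 ° = 2.98458e+6 arcsec.
5.26512e+6 + 2.98458e+6 ≈ 8.250e+6 arcsec.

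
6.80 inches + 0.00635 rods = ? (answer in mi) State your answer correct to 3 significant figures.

0.000127 miles

6.80 in = 0.0001073232 mi and 0.00635 rod = 1.984375e-5 mi.
0.0001073232 + 1.984375e-5 ≈ 0.000127 mi.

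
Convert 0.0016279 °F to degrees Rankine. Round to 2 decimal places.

459.67 °R

°R = °F + 459.67.
Applying the formula gives 459.67 °R.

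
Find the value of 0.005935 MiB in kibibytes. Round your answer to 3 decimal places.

1 MiB = 1024.00 KiB.
Thus 0.005935 × 1024.00 ≈ 6.077 KiB.

6.077 KiB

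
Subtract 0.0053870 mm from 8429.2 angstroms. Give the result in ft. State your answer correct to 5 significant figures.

-1.4908e-5 ft

8429.2 Å = 2.76549e-6 ft and 0.0053870 mm = 1.76739e-5 ft.
2.76549e-6 − 1.76739e-5 ≈ -1.4908e-5 ft.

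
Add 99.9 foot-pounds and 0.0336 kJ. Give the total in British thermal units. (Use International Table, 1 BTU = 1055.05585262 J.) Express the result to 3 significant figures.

99.9 ft·lbf = 0.128378 BTU and 0.0336 kJ = 0.0318467 BTU.
0.128378 + 0.0318467 ≈ 0.160 BTU.

0.160 BTU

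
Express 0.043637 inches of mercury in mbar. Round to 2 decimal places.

1 inHg = 33.8639 millibar.
So 0.043637 × 33.8639 ≈ 1.48 mbar.

1.48 mbar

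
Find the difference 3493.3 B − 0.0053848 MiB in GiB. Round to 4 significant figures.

-2.005 × 10^-6 GiB

3493.3 B = 3.25339 × 10^-6 GiB and 0.0053848 MiB = 5.25859 × 10^-6 GiB.
3.25339 × 10^-6 − 5.25859 × 10^-6 ≈ -2.005 × 10^-6 GiB.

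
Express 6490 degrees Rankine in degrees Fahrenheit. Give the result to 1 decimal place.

°R = °F + 459.67.
Applying the formula gives 6030.3 °F.

6030.3 °F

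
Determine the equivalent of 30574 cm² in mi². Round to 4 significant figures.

1.180e-6 mi²

1 square centimeter = 3.86102e-11 square miles.
So 30574 × 3.86102e-11 ≈ 1.180e-6 mi².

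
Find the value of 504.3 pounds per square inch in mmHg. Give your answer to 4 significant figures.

26080 mmHg

1 pound per square inch = 51.7149 millimeters of mercury.
504.3 × 51.7149 ≈ 26080 mmHg.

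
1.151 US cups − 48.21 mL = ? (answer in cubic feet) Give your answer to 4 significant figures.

0.007914 ft³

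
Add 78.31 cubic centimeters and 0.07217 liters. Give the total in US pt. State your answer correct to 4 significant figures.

78.31 cm³ = 0.165499 US pt and 0.07217 L = 0.152522 US pt.
0.165499 + 0.152522 ≈ 0.3180 US pt.

0.3180 US pints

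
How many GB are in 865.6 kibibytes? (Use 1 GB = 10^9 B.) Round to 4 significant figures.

1 KiB = 1.02400 × 10^-6 gigabytes.
Then 865.6 × 1.02400 × 10^-6 ≈ 0.0008864 GB.

0.0008864 gigabytes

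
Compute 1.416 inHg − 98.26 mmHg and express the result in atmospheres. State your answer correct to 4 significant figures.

1.416 inHg = 0.04732422 atm and 98.26 mmHg = 0.1292895 atm.
0.04732422 − 0.1292895 ≈ -0.08197 atm.

-0.08197 atm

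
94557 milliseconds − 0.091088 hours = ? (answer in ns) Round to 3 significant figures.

-2.33 × 10^11 nanoseconds

94557 ms = 9.45570 × 10^10 ns and 0.091088 h = 3.27917 × 10^11 ns.
9.45570 × 10^10 − 3.27917 × 10^11 ≈ -2.33 × 10^11 ns.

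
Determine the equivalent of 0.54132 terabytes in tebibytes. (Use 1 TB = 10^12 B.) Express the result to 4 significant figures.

1 terabyte = 0.909495 tebibytes.
Then 0.54132 × 0.909495 ≈ 0.4923 TiB.

0.4923 TiB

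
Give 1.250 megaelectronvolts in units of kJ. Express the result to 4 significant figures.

2.003e-16 kilojoules

1 MeV = 1.60218e-16 kilojoules.
So 1.250 × 1.60218e-16 ≈ 2.003e-16 kJ.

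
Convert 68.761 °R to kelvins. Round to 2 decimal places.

°R = K × 9/5.
Applying the formula gives 38.20 K.

38.20 K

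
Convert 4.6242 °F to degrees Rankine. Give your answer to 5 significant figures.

464.29 degrees Rankine

°R = °F + 459.67.
Applying the formula gives 464.29 °R.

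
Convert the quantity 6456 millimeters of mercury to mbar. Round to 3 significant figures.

8610 mbar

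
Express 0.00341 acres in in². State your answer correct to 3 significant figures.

1 acre = 6.27264 × 10^6 in².
0.00341 × 6.27264 × 10^6 ≈ 21400 in².

21400 in²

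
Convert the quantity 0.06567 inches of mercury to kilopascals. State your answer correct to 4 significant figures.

1 inch of mercury = 3.38639 kPa.
Thus 0.06567 × 3.38639 ≈ 0.2224 kPa.

0.2224 kilopascals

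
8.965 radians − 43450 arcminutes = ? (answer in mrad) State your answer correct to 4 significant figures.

-3674 mrad

8.965 rad = 8965.00 mrad and 43450 arcmin = 12639.1 mrad.
8965.00 − 12639.1 ≈ -3674 mrad.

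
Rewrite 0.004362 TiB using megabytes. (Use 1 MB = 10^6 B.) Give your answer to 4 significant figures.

4796 MB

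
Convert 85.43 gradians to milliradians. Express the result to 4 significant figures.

1 gradian = 15.7080 mrad.
Then 85.43 × 15.7080 ≈ 1342 mrad.

1342 mrad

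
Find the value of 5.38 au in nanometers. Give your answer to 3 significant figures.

8.05 × 10^20 nanometers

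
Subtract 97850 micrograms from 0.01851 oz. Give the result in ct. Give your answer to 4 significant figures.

0.01851 oz = 2.623748 ct and 97850 μg = 0.4892500 ct.
2.623748 − 0.4892500 ≈ 2.134 ct.

2.134 carats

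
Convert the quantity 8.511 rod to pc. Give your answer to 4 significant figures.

1.387e-15 pc

1 rod = 1.62985e-16 pc.
So 8.511 × 1.62985e-16 ≈ 1.387e-15 pc.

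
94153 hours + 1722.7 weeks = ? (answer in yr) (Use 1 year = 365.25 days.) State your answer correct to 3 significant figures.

43.8 yr

94153 h = 10.7407 yr and 1722.7 wk = 33.0155 yr.
10.7407 + 33.0155 ≈ 43.8 yr.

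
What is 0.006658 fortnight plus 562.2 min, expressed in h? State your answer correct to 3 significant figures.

11.6 h

0.006658 fortnight = 2.23709 h and 562.2 min = 9.37000 h.
2.23709 + 9.37000 ≈ 11.6 h.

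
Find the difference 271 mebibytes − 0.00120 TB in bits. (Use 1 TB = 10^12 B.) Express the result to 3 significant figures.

271 MiB = 2.27331 × 10^9 bit and 0.00120 TB = 9.60000 × 10^9 bit.
2.27331 × 10^9 − 9.60000 × 10^9 ≈ -7.33 × 10^9 bit.

-7.33 × 10^9 bits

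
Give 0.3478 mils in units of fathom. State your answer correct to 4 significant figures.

4.831 × 10^-6 fathoms

1 mil = 1.38889 × 10^-5 fathoms.
So 0.3478 × 1.38889 × 10^-5 ≈ 4.831 × 10^-6 fathom.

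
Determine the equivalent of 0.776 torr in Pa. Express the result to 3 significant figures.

1 torr = 133.322 pascals.
0.776 × 133.322 ≈ 103 Pa.

103 Pa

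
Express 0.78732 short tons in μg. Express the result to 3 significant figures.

7.14 × 10^11 μg

1 short ton = 9.07185 × 10^11 micrograms.
Then 0.78732 × 9.07185 × 10^11 ≈ 7.14 × 10^11 μg.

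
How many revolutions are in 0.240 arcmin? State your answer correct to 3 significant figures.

1.11e-5 rev

1 arcmin = 4.62963e-5 revolutions.
0.240 × 4.62963e-5 ≈ 1.11e-5 rev.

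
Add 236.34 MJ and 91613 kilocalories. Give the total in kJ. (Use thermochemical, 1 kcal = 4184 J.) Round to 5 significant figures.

236.34 MJ = 236340 kJ and 91613 kcal = 383309 kJ.
236340 + 383309 ≈ 619650 kJ.

619650 kilojoules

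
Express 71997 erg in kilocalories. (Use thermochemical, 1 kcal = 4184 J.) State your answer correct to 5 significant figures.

1 erg = 2.39006e-11 kcal.
Then 71997 × 2.39006e-11 ≈ 1.7208e-6 kcal.

1.7208e-6 kcal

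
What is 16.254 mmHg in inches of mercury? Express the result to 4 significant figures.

1 millimeter of mercury = 0.0393701 inches of mercury.
Thus 16.254 × 0.0393701 ≈ 0.6399 inHg.

0.6399 inches of mercury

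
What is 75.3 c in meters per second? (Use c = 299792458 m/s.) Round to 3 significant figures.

2.26e+10 meters per second

1 speed of light = 2.99792e+8 m/s.
Thus 75.3 × 2.99792e+8 ≈ 2.26e+10 m/s.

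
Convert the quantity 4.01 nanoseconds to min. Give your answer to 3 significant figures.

1 ns = 1.66667e-11 min.
Then 4.01 × 1.66667e-11 ≈ 6.68e-11 min.

6.68e-11 minutes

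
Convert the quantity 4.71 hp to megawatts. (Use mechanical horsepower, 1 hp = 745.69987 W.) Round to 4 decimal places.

0.0035 megawatts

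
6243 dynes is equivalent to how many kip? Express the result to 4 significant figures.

1.403e-5 kip

1 dyn = 2.24809e-9 kip.
6243 × 2.24809e-9 ≈ 1.403e-5 kip.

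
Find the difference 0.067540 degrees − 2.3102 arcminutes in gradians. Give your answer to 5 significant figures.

0.067540 ° = 0.0750444 grad and 2.3102 arcmin = 0.0427815 grad.
0.0750444 − 0.0427815 ≈ 0.032263 grad.

0.032263 grad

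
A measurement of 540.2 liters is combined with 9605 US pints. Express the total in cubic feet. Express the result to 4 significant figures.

179.6 cubic feet

540.2 L = 19.0770 ft³ and 9605 US pt = 160.500 ft³.
19.0770 + 160.500 ≈ 179.6 ft³.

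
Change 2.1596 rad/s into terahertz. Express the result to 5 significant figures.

3.4371 × 10^-13 terahertz

1 radian per second = 1.59155 × 10^-13 terahertz.
2.1596 × 1.59155 × 10^-13 ≈ 3.4371 × 10^-13 THz.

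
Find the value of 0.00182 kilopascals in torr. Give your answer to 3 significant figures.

0.0137 torr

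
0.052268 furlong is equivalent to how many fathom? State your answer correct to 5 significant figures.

5.7495 fathom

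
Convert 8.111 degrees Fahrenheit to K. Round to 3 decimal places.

K = (°F + 459.67) × 5/9.
Applying the formula gives 259.878 K.

259.878 K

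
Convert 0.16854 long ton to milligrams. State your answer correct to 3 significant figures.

1 long ton = 1.01605 × 10^9 mg.
Thus 0.16854 × 1.01605 × 10^9 ≈ 1.71 × 10^8 mg.

1.71 × 10^8 milligrams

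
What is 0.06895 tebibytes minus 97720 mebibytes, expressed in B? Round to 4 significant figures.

0.06895 TiB = 7.58113e+10 B and 97720 MiB = 1.02467e+11 B.
7.58113e+10 − 1.02467e+11 ≈ -2.666e+10 B.

-2.666e+10 B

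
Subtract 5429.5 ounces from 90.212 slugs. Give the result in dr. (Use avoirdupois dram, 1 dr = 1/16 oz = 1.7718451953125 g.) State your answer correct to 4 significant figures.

656200 dr

90.212 slug = 743036 dr and 5429.5 oz = 86872.0 dr.
743036 − 86872.0 ≈ 656200 dr.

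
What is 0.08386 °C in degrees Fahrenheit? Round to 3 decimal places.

32.151 °F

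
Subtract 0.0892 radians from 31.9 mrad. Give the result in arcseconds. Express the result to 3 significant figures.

-11800 arcseconds

31.9 mrad = 6579.85 arcsec and 0.0892 rad = 18398.8 arcsec.
6579.85 − 18398.8 ≈ -11800 arcsec.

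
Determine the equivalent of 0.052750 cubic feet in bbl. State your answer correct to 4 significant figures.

0.009395 oil barrels

1 ft³ = 0.178108 bbl.
So 0.052750 × 0.178108 ≈ 0.009395 bbl.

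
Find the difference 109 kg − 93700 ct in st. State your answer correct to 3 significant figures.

14.2 stone

109 kg = 17.1646 st and 93700 ct = 2.95104 st.
17.1646 − 2.95104 ≈ 14.2 st.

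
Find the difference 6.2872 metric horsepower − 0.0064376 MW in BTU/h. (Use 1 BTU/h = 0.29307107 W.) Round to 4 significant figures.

-6187 BTU/h

6.2872 PS = 15778.52 BTU/h and 0.0064376 MW = 21966.00 BTU/h.
15778.52 − 21966.00 ≈ -6187 BTU/h.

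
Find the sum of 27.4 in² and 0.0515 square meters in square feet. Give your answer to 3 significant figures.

0.745 ft²

27.4 in² = 0.190278 ft² and 0.0515 m² = 0.554341 ft².
0.190278 + 0.554341 ≈ 0.745 ft².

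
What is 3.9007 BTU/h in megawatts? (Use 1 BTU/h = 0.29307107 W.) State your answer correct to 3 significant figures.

1.14e-6 megawatts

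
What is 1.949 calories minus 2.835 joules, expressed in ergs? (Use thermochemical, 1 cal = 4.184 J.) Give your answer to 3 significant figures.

1.949 cal = 8.15462e+7 erg and 2.835 J = 2.83500e+7 erg.
8.15462e+7 − 2.83500e+7 ≈ 5.32e+7 erg.

5.32e+7 erg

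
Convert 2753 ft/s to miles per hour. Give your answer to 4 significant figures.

1877 miles per hour

1 foot per second = 0.681818 miles per hour.
So 2753 × 0.681818 ≈ 1877 mph.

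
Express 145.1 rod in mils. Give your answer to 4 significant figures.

2.873 × 10^7 mils

1 rod = 198000 mils.
So 145.1 × 198000 ≈ 2.873 × 10^7 mil.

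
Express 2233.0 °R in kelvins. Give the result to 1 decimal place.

1240.6 K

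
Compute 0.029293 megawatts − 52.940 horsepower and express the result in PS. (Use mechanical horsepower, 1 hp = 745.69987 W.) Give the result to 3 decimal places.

0.029293 MW = 39.8274 PS and 52.940 hp = 53.6743 PS.
39.8274 − 53.6743 ≈ -13.847 PS.

-13.847 metric horsepower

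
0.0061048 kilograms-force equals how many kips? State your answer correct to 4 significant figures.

1.346 × 10^-5 kip

1 kilogram-force = 0.00220462 kip.
0.0061048 × 0.00220462 ≈ 1.346 × 10^-5 kip.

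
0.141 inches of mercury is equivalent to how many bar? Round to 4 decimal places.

0.0048 bar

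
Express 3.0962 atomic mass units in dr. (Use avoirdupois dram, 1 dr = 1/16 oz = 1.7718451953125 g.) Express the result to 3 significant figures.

1 atomic mass unit = 9.37181 × 10^-25 dr.
So 3.0962 × 9.37181 × 10^-25 ≈ 2.90 × 10^-24 dr.

2.90 × 10^-24 drams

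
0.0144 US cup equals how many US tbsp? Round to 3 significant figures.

0.230 US tablespoons

1 US cup = 16.0000 US tablespoons.
Thus 0.0144 × 16.0000 ≈ 0.230 US tbsp.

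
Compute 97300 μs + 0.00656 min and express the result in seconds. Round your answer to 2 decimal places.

0.49 s

97300 μs = 0.0973000 s and 0.00656 min = 0.393600 s.
0.0973000 + 0.393600 ≈ 0.49 s.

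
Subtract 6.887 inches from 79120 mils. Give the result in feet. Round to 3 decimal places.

6.019 ft

79120 mil = 6.59333 ft and 6.887 in = 0.573917 ft.
6.59333 − 0.573917 ≈ 6.019 ft.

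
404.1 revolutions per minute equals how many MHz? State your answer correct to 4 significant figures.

6.735e-6 megahertz

1 rpm = 1.66667e-8 MHz.
So 404.1 × 1.66667e-8 ≈ 6.735e-6 MHz.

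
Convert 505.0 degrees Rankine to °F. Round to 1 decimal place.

45.3 °F

°R = °F + 459.67.
Applying the formula gives 45.3 °F.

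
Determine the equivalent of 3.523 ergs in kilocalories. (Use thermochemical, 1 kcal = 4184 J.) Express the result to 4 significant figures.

8.420e-11 kcal

1 erg = 2.39006e-11 kcal.
Then 3.523 × 2.39006e-11 ≈ 8.420e-11 kcal.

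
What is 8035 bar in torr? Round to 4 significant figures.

6.027e+6 torr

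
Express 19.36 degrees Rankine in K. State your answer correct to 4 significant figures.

10.76 kelvins

°R = K × 9/5.
Applying the formula gives 10.76 K.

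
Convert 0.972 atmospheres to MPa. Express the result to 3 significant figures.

1 atmosphere = 0.101325 megapascals.
Then 0.972 × 0.101325 ≈ 0.0985 MPa.

0.0985 MPa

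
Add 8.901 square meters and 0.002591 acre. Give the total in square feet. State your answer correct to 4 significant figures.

208.7 ft²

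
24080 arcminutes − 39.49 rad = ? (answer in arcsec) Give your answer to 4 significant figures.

-6.701e+6 arcsec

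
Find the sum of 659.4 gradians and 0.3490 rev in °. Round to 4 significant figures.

659.4 grad = 593.460 ° and 0.3490 rev = 125.640 °.
593.460 + 125.640 ≈ 719.1 °.

719.1 °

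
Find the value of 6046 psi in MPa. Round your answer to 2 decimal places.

41.69 MPa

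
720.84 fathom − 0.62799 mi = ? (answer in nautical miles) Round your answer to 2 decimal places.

0.17 nautical miles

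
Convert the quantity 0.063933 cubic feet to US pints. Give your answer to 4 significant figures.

3.826 US pt

1 cubic foot = 59.8442 US pints.
Thus 0.063933 × 59.8442 ≈ 3.826 US pt.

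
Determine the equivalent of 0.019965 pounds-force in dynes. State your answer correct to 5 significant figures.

8880.9 dyn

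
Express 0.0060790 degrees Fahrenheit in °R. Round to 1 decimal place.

459.7 degrees Rankine

°R = °F + 459.67.
Applying the formula gives 459.7 °R.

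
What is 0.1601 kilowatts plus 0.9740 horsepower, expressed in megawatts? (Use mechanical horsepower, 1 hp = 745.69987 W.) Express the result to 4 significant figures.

0.0008864 megawatts

0.1601 kW = 0.000160100 MW and 0.9740 hp = 0.000726312 MW.
0.000160100 + 0.000726312 ≈ 0.0008864 MW.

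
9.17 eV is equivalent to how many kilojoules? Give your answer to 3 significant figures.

1.47 × 10^-21 kJ

1 eV = 1.60218 × 10^-22 kJ.
Then 9.17 × 1.60218 × 10^-22 ≈ 1.47 × 10^-21 kJ.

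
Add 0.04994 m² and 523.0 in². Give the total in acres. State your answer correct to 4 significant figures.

9.572 × 10^-5 acres

0.04994 m² = 1.23404 × 10^-5 acre and 523.0 in² = 8.33780 × 10^-5 acre.
1.23404 × 10^-5 + 8.33780 × 10^-5 ≈ 9.572 × 10^-5 acre.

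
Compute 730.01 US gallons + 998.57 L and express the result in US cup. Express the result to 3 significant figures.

15900 US cup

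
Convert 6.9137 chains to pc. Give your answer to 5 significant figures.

1 chain = 6.51941e-16 pc.
So 6.9137 × 6.51941e-16 ≈ 4.5073e-15 pc.

4.5073e-15 pc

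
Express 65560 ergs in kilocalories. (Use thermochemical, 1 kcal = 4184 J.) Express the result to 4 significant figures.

1.567e-6 kcal

1 erg = 2.39006e-11 kcal.
So 65560 × 2.39006e-11 ≈ 1.567e-6 kcal.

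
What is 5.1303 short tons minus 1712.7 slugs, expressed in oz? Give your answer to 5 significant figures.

5.1303 short ton = 164170 oz and 1712.7 slug = 881672 oz.
164170 − 881672 ≈ -717500 oz.

-717500 ounces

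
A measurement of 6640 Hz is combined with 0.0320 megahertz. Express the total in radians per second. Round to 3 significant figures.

6640 Hz = 41720.4 rad/s and 0.0320 MHz = 201062 rad/s.
41720.4 + 201062 ≈ 243000 rad/s.

243000 rad/s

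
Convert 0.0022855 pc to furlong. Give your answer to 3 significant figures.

1 parsec = 1.53388 × 10^14 furlongs.
0.0022855 × 1.53388 × 10^14 ≈ 3.51 × 10^11 furlong.

3.51 × 10^11 furlongs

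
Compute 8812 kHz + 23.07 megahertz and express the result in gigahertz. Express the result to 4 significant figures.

8812 kHz = 0.00881200 GHz and 23.07 MHz = 0.0230700 GHz.
0.00881200 + 0.0230700 ≈ 0.03188 GHz.

0.03188 gigahertz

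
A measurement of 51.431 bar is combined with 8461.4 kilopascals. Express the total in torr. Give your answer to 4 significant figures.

51.431 bar = 38576.4 torr and 8461.4 kPa = 63465.7 torr.
38576.4 + 63465.7 ≈ 102000 torr.

102000 torr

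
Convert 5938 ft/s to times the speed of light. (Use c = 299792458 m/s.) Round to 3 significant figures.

1 foot per second = 1.01670e-9 c.
Then 5938 × 1.01670e-9 ≈ 6.04e-6 c.

6.04e-6 times the speed of light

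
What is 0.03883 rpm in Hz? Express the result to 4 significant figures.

0.0006472 hertz

1 rpm = 0.0166667 Hz.
Then 0.03883 × 0.0166667 ≈ 0.0006472 Hz.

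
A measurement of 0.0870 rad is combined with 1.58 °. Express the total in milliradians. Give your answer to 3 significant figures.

115 milliradians

0.0870 rad = 87.0000 mrad and 1.58 ° = 27.5762 mrad.
87.0000 + 27.5762 ≈ 115 mrad.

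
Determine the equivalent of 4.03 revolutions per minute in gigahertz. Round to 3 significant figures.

6.72 × 10^-11 GHz

1 revolution per minute = 1.66667 × 10^-11 GHz.
So 4.03 × 1.66667 × 10^-11 ≈ 6.72 × 10^-11 GHz.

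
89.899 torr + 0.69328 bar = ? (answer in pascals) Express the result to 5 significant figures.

89.899 torr = 11985.55 Pa and 0.69328 bar = 69328.00 Pa.
11985.55 + 69328.00 ≈ 81314 Pa.

81314 pascals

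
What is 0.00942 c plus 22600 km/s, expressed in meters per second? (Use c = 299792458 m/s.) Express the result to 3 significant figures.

0.00942 c = 2.82404 × 10^6 m/s and 22600 km/s = 2.26000 × 10^7 m/s.
2.82404 × 10^6 + 2.26000 × 10^7 ≈ 2.54 × 10^7 m/s.

2.54 × 10^7 m/s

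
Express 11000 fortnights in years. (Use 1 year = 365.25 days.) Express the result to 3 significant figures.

422 yr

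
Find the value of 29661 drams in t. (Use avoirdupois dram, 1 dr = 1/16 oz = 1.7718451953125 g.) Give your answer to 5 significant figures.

0.052555 t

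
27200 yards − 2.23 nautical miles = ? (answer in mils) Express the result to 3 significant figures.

8.17e+8 mils

27200 yd = 9.79200e+8 mil and 2.23 nmi = 1.62597e+8 mil.
9.79200e+8 − 1.62597e+8 ≈ 8.17e+8 mil.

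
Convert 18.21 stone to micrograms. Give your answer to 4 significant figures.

1 stone = 6.35029e+9 micrograms.
18.21 × 6.35029e+9 ≈ 1.156e+11 μg.

1.156e+11 μg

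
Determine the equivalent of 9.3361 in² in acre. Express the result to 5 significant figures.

1.4884 × 10^-6 acre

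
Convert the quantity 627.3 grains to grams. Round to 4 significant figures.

40.65 g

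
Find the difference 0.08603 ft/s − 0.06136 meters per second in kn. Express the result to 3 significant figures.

-0.0683 kn

0.08603 ft/s = 0.0509714 kn and 0.06136 m/s = 0.119274 kn.
0.0509714 − 0.119274 ≈ -0.0683 kn.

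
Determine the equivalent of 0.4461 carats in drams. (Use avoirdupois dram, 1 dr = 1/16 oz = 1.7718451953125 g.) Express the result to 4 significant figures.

1 carat = 0.112877 dr.
So 0.4461 × 0.112877 ≈ 0.05035 dr.

0.05035 dr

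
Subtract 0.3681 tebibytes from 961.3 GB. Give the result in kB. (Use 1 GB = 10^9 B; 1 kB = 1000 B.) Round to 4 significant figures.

961.3 GB = 9.61300 × 10^8 kB and 0.3681 TiB = 4.04730 × 10^8 kB.
9.61300 × 10^8 − 4.04730 × 10^8 ≈ 5.566 × 10^8 kB.

5.566 × 10^8 kB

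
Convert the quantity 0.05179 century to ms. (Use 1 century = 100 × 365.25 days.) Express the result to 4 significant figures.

1 century = 3.15576e+12 milliseconds.
Then 0.05179 × 3.15576e+12 ≈ 1.634e+11 ms.

1.634e+11 ms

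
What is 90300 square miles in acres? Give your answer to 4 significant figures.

1 mi² = 640.000 acres.
90300 × 640.000 ≈ 5.779 × 10^7 acre.

5.779 × 10^7 acre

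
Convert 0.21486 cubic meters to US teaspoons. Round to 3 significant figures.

43600 US tsp

1 m³ = 202884 US tsp.
Thus 0.21486 × 202884 ≈ 43600 US tsp.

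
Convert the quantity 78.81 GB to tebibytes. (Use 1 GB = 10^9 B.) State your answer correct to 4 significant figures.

0.07168 TiB

1 GB = 0.000909495 TiB.
78.81 × 0.000909495 ≈ 0.07168 TiB.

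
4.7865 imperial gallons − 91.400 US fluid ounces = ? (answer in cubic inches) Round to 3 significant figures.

1160 in³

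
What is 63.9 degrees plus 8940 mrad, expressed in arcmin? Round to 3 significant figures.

63.9 ° = 3834.00 arcmin and 8940 mrad = 30733.5 arcmin.
3834.00 + 30733.5 ≈ 34600 arcmin.

34600 arcmin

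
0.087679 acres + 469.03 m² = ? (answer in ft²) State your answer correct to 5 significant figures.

0.087679 acre = 3819.30 ft² and 469.03 m² = 5048.60 ft².
3819.30 + 5048.60 ≈ 8867.9 ft².

8867.9 square feet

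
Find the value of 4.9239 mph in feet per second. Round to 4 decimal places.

1 mile per hour = 1.46667 ft/s.
4.9239 × 1.46667 ≈ 7.2217 ft/s.

7.2217 ft/s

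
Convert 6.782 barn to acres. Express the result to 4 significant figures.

1.676e-31 acre

1 barn = 2.47105e-32 acre.
Then 6.782 × 2.47105e-32 ≈ 1.676e-31 acre.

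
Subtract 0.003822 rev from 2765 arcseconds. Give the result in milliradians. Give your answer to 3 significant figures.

-10.6 mrad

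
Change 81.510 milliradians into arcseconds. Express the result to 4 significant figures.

1 mrad = 206.265 arcsec.
81.510 × 206.265 ≈ 16810 arcsec.

16810 arcseconds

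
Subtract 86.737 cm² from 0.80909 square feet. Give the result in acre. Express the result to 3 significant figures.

0.80909 ft² = 1.85742e-5 acre and 86.737 cm² = 2.14332e-6 acre.
1.85742e-5 − 2.14332e-6 ≈ 1.64e-5 acre.

1.64e-5 acres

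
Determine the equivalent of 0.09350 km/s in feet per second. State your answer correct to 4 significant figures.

306.8 feet per second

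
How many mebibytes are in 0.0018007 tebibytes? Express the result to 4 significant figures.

1888 MiB

1 tebibyte = 1.04858e+6 MiB.
0.0018007 × 1.04858e+6 ≈ 1888 MiB.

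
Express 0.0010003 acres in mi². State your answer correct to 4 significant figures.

1.563 × 10^-6 mi²

1 acre = 0.00156250 mi².
0.0010003 × 0.00156250 ≈ 1.563 × 10^-6 mi².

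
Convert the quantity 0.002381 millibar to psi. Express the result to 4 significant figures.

3.453e-5 psi

1 mbar = 0.0145038 pounds per square inch.
So 0.002381 × 0.0145038 ≈ 3.453e-5 psi.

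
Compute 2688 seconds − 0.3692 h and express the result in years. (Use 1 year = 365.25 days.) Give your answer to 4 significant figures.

4.306 × 10^-5 yr

2688 s = 8.51776 × 10^-5 yr and 0.3692 h = 4.21173 × 10^-5 yr.
8.51776 × 10^-5 − 4.21173 × 10^-5 ≈ 4.306 × 10^-5 yr.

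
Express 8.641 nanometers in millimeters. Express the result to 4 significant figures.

8.641e-6 mm

1 nanometer = 1.00000e-6 mm.
Thus 8.641 × 1.00000e-6 ≈ 8.641e-6 mm.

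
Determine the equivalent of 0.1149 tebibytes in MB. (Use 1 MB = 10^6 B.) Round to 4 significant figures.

1 TiB = 1.09951e+6 MB.
So 0.1149 × 1.09951e+6 ≈ 126300 MB.

126300 MB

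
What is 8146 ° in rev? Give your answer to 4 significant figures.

22.63 revolutions

1 degree = 0.00277778 rev.
So 8146 × 0.00277778 ≈ 22.63 rev.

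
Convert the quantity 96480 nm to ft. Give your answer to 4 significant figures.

1 nm = 3.28084 × 10^-9 ft.
Thus 96480 × 3.28084 × 10^-9 ≈ 0.0003165 ft.

0.0003165 ft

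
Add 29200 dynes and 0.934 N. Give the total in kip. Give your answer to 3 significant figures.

0.000276 kips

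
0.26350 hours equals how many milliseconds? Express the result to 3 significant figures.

1 hour = 3.60000 × 10^6 milliseconds.
0.26350 × 3.60000 × 10^6 ≈ 949000 ms.

949000 ms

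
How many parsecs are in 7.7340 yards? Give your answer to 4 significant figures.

2.292 × 10^-16 pc

1 yd = 2.96337 × 10^-17 pc.
Then 7.7340 × 2.96337 × 10^-17 ≈ 2.292 × 10^-16 pc.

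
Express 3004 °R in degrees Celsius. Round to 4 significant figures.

°R = (°C + 273.15) × 9/5.
Applying the formula gives 1396 °C.

1396 degrees Celsius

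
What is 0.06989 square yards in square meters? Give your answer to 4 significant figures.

1 square yard = 0.836127 square meters.
Thus 0.06989 × 0.836127 ≈ 0.05844 m².

0.05844 m²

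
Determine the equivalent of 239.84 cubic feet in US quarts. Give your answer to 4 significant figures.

7177 US qt

1 cubic foot = 29.9221 US qt.
Thus 239.84 × 29.9221 ≈ 7177 US qt.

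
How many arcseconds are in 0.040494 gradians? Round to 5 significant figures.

131.20 arcseconds

1 gradian = 3240.00 arcsec.
0.040494 × 3240.00 ≈ 131.20 arcsec.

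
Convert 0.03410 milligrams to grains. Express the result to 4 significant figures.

0.0005262 grains

1 milligram = 0.0154324 gr.
So 0.03410 × 0.0154324 ≈ 0.0005262 gr.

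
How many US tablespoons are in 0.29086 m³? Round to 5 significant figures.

1 cubic meter = 67628.0 US tbsp.
Then 0.29086 × 67628.0 ≈ 19670 US tbsp.

19670 US tbsp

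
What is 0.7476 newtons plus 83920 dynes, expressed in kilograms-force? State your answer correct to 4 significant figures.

0.7476 N = 0.0762340 kgf and 83920 dyn = 0.0855746 kgf.
0.0762340 + 0.0855746 ≈ 0.1618 kgf.

0.1618 kgf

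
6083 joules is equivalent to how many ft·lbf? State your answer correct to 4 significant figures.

4487 ft·lbf

1 joule = 0.737562 ft·lbf.
So 6083 × 0.737562 ≈ 4487 ft·lbf.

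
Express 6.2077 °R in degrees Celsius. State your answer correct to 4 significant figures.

°R = (°C + 273.15) × 9/5.
Applying the formula gives -269.7 °C.

-269.7 degrees Celsius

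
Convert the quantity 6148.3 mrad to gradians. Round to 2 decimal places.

1 milliradian = 0.0636620 grad.
6148.3 × 0.0636620 ≈ 391.41 grad.

391.41 gradians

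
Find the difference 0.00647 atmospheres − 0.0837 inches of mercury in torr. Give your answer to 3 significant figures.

2.79 torr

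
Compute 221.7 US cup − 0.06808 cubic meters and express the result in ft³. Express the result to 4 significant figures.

-0.5519 ft³

221.7 US cup = 1.85231 ft³ and 0.06808 m³ = 2.40422 ft³.
1.85231 − 2.40422 ≈ -0.5519 ft³.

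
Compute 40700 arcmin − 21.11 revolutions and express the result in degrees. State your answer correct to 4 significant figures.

-6921 °

40700 arcmin = 678.333 ° and 21.11 rev = 7599.60 °.
678.333 − 7599.60 ≈ -6921 °.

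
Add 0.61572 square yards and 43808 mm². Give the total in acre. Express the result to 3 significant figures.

0.000138 acre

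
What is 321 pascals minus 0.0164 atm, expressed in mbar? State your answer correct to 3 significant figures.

-13.4 mbar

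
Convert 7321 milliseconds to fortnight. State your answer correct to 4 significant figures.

6.052e-6 fortnight

1 ms = 8.26720e-10 fortnight.
Then 7321 × 8.26720e-10 ≈ 6.052e-6 fortnight.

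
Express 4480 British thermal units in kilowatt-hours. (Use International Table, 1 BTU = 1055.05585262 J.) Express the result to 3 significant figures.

1.31 kWh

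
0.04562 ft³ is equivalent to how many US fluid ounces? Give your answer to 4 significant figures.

43.68 US fl oz

1 cubic foot = 957.506 US fl oz.
Thus 0.04562 × 957.506 ≈ 43.68 US fl oz.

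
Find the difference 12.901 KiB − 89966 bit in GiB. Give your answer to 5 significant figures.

12.901 KiB = 1.230335e-5 GiB and 89966 bit = 1.047342e-5 GiB.
1.230335e-5 − 1.047342e-5 ≈ 1.8299e-6 GiB.

1.8299e-6 GiB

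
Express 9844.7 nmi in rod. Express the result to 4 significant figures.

3.625e+6 rod

1 nmi = 368.249 rods.
Thus 9844.7 × 368.249 ≈ 3.625e+6 rod.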